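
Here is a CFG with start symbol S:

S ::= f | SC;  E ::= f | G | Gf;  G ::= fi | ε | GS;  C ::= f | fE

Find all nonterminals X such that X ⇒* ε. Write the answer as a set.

Directly nullable (have an ε-rule): {G}.
E is nullable via E -> G (every symbol on the right is already known nullable).
Not nullable: C, S — each has a terminal in every rule's right-hand side or depends on a non-nullable symbol.

{E, G}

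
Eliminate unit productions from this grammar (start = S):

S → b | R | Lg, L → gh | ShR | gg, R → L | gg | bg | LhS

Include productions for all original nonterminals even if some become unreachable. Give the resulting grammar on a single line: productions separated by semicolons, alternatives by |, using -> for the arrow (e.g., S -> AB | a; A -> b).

Unit productions: R->L, S->R.
Unit pairs (A ⇒* B via units): (R,L), (S,L), (S,R).
S: inherits non-unit rules of {L, R, S} → Lg | LhS | ShR | b | bg | gg | gh.
L: inherits non-unit rules of {L} → ShR | gg | gh.
R: inherits non-unit rules of {L, R} → LhS | ShR | bg | gg | gh.

S -> b | Lg | bg | gg | gh | LhS | ShR; L -> gg | gh | ShR; R -> bg | gg | gh | LhS | ShR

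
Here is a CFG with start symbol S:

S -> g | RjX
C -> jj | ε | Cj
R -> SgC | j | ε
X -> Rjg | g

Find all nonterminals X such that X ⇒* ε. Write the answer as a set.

Directly nullable (have an ε-rule): {C, R}.
Not nullable: S, X — each has a terminal in every rule's right-hand side or depends on a non-nullable symbol.

{C, R}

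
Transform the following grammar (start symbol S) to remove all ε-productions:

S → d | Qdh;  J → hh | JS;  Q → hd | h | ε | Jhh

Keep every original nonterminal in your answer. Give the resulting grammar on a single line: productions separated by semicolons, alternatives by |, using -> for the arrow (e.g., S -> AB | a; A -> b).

S -> d | dh | Qdh; J -> JS | hh; Q -> h | hd | Jhh

Nullable set: {Q}.
S -> Qdh: Q nullable, giving Qdh | dh.
Drop Q -> ε.
Unchanged (no nullable symbols): S -> d; J -> JS; J -> hh; Q -> Jhh; Q -> h; Q -> hd.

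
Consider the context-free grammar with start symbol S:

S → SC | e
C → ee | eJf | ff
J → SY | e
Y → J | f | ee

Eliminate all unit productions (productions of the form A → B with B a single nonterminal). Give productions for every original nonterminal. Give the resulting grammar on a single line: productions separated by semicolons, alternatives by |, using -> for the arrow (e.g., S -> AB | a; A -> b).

Unit productions: Y->J.
Unit pairs (A ⇒* B via units): (Y,J).
S: inherits non-unit rules of {S} → SC | e.
C: inherits non-unit rules of {C} → eJf | ee | ff.
J: inherits non-unit rules of {J} → SY | e.
Y: inherits non-unit rules of {J, Y} → SY | e | ee | f.

S -> e | SC; C -> ee | ff | eJf; J -> e | SY; Y -> e | f | SY | ee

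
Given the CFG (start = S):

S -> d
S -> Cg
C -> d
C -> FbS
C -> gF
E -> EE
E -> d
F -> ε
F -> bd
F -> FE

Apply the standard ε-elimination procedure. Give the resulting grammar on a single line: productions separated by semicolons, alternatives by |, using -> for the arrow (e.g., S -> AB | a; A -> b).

Nullable set: {F}.
C -> FbS: F nullable, giving FbS | bS.
C -> gF: F nullable, giving g | gF.
Drop F -> ε.
F -> FE: F nullable, giving E | FE.
Unchanged (no nullable symbols): S -> Cg; S -> d; C -> d; E -> EE; E -> d; F -> bd.

S -> d | Cg; C -> d | g | bS | gF | FbS; E -> d | EE; F -> E | FE | bd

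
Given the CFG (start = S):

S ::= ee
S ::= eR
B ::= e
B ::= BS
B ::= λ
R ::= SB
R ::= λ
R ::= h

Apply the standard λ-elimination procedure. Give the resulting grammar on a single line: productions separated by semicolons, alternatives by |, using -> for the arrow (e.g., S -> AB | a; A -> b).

S -> e | eR | ee; B -> S | e | BS; R -> S | h | SB

Nullable set: {B, R}.
S -> eR: R nullable, giving e | eR.
Drop B -> λ.
B -> BS: B nullable, giving BS | S.
Drop R -> λ.
R -> SB: B nullable, giving S | SB.
Unchanged (no nullable symbols): S -> ee; B -> e; R -> h.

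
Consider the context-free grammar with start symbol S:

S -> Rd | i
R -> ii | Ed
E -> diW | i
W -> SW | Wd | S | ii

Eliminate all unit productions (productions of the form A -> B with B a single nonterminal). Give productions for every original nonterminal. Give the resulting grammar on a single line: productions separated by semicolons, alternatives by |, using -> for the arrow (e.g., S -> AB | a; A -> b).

S -> i | Rd; E -> i | diW; R -> Ed | ii; W -> i | Rd | SW | Wd | ii

Unit productions: W->S.
Unit pairs (A ⇒* B via units): (W,S).
S: inherits non-unit rules of {S} → Rd | i.
E: inherits non-unit rules of {E} → diW | i.
R: inherits non-unit rules of {R} → Ed | ii.
W: inherits non-unit rules of {S, W} → Rd | SW | Wd | i | ii.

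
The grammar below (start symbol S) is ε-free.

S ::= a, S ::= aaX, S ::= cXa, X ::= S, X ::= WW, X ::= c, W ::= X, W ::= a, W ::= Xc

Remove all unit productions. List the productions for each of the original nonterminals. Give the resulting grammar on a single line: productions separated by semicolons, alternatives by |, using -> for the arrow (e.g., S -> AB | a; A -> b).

S -> a | aaX | cXa; W -> a | c | WW | Xc | aaX | cXa; X -> a | c | WW | aaX | cXa

Unit productions: W->X, X->S.
Unit pairs (A ⇒* B via units): (W,S), (W,X), (X,S).
S: inherits non-unit rules of {S} → a | aaX | cXa.
W: inherits non-unit rules of {S, W, X} → WW | Xc | a | aaX | c | cXa.
X: inherits non-unit rules of {S, X} → WW | a | aaX | c | cXa.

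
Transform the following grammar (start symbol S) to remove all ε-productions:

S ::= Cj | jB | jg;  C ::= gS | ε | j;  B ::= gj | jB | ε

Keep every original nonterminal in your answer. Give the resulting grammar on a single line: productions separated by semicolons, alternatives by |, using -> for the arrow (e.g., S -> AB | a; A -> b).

Nullable set: {B, C}.
S -> Cj: C nullable, giving Cj | j.
S -> jB: B nullable, giving j | jB.
Drop B -> ε.
B -> jB: B nullable, giving j | jB.
Drop C -> ε.
Unchanged (no nullable symbols): S -> jg; B -> gj; C -> gS; C -> j.

S -> j | Cj | jB | jg; B -> j | gj | jB; C -> j | gS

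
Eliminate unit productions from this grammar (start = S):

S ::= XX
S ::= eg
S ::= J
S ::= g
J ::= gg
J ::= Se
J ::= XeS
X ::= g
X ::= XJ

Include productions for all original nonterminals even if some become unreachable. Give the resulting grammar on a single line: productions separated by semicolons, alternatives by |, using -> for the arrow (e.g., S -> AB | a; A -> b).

S -> g | Se | XX | eg | gg | XeS; J -> Se | gg | XeS; X -> g | XJ

Unit productions: S->J.
Unit pairs (A ⇒* B via units): (S,J).
S: inherits non-unit rules of {J, S} → Se | XX | XeS | eg | g | gg.
J: inherits non-unit rules of {J} → Se | XeS | gg.
X: inherits non-unit rules of {X} → XJ | g.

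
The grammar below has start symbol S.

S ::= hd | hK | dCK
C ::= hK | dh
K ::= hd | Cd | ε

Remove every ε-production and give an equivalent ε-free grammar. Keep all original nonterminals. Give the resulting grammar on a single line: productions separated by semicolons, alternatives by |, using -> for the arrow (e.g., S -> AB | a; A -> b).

S -> h | dC | hK | hd | dCK; C -> h | dh | hK; K -> Cd | hd

Nullable set: {K}.
S -> dCK: K nullable, giving dC | dCK.
S -> hK: K nullable, giving h | hK.
C -> hK: K nullable, giving h | hK.
Drop K -> ε.
Unchanged (no nullable symbols): S -> hd; C -> dh; K -> Cd; K -> hd.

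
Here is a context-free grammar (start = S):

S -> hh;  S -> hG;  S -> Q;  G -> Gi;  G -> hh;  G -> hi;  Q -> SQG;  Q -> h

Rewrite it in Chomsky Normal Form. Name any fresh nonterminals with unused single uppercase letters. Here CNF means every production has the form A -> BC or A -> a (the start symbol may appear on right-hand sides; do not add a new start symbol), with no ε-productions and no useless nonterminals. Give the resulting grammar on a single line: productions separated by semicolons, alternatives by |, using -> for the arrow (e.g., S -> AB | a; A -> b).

No ε-productions.
After unit-elimination: S -> h | hG | hh | SQG; G -> Gi | hh | hi; Q -> h | SQG.
TERM: introduce B -> h, A -> i and substitute in every rule of length ≥2.
BIN: Q -> SQG becomes Q -> SC, C -> QG; S -> SQG becomes S -> SD, D -> QG.

S -> h | BB | BG | SD; A -> i; B -> h; C -> QG; D -> QG; G -> BA | BB | GA; Q -> h | SC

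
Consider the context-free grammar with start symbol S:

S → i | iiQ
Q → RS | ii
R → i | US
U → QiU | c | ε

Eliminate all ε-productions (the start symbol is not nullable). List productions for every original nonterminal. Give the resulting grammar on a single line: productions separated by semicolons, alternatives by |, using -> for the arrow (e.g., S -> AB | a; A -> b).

S -> i | iiQ; Q -> RS | ii; R -> S | i | US; U -> c | Qi | QiU

Nullable set: {U}.
R -> US: U nullable, giving S | US.
Drop U -> ε.
U -> QiU: U nullable, giving Qi | QiU.
Unchanged (no nullable symbols): S -> i; S -> iiQ; Q -> RS; Q -> ii; R -> i; U -> c.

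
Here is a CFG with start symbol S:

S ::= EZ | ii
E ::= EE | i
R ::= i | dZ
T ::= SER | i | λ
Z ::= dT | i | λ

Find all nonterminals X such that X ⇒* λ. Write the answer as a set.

{T, Z}

Directly nullable (have an ε-rule): {T, Z}.
Not nullable: E, R, S — each has a terminal in every rule's right-hand side or depends on a non-nullable symbol.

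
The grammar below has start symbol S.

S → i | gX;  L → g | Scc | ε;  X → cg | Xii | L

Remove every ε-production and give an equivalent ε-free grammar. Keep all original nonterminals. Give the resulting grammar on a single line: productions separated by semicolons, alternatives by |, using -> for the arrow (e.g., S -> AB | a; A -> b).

S -> g | i | gX; L -> g | Scc; X -> L | cg | ii | Xii

Nullable set: {L, X}.
S -> gX: X nullable, giving g | gX.
Drop L -> ε.
X -> L: L nullable, giving L.
X -> Xii: X nullable, giving Xii | ii.
Unchanged (no nullable symbols): S -> i; L -> Scc; L -> g; X -> cg.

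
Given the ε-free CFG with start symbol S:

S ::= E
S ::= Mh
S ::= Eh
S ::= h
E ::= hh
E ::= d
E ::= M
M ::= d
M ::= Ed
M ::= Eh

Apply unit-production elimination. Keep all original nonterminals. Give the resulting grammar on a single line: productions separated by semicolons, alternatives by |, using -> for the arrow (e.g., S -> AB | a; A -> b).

S -> d | h | Ed | Eh | Mh | hh; E -> d | Ed | Eh | hh; M -> d | Ed | Eh

Unit productions: E->M, S->E.
Unit pairs (A ⇒* B via units): (E,M), (S,E), (S,M).
S: inherits non-unit rules of {E, M, S} → Ed | Eh | Mh | d | h | hh.
E: inherits non-unit rules of {E, M} → Ed | Eh | d | hh.
M: inherits non-unit rules of {M} → Ed | Eh | d.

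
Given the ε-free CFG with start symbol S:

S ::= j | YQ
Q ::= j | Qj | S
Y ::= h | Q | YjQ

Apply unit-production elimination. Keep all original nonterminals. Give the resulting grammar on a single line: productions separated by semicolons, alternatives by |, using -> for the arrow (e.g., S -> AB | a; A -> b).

S -> j | YQ; Q -> j | Qj | YQ; Y -> h | j | Qj | YQ | YjQ

Unit productions: Q->S, Y->Q.
Unit pairs (A ⇒* B via units): (Q,S), (Y,Q), (Y,S).
S: inherits non-unit rules of {S} → YQ | j.
Q: inherits non-unit rules of {Q, S} → Qj | YQ | j.
Y: inherits non-unit rules of {Q, S, Y} → Qj | YQ | YjQ | h | j.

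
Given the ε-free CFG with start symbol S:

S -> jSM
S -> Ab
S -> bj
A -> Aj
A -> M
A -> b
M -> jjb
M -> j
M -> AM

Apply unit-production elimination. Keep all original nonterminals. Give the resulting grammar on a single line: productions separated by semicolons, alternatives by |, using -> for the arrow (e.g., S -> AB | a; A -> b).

S -> Ab | bj | jSM; A -> b | j | AM | Aj | jjb; M -> j | AM | jjb

Unit productions: A->M.
Unit pairs (A ⇒* B via units): (A,M).
S: inherits non-unit rules of {S} → Ab | bj | jSM.
A: inherits non-unit rules of {A, M} → AM | Aj | b | j | jjb.
M: inherits non-unit rules of {M} → AM | j | jjb.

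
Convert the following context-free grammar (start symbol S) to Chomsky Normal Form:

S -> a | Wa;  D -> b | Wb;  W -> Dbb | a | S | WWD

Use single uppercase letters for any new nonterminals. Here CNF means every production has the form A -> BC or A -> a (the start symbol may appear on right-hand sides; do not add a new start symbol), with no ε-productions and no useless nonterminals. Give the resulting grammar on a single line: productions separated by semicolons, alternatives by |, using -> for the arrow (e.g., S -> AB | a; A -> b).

No ε-productions.
After unit-elimination: S -> a | Wa; D -> b | Wb; W -> a | Wa | Dbb | WWD.
TERM: introduce B -> a, A -> b and substitute in every rule of length ≥2.
BIN: W -> DAA becomes W -> DC, C -> AA; W -> WWD becomes W -> WE, E -> WD.

S -> a | WB; A -> b; B -> a; C -> AA; D -> b | WA; E -> WD; W -> a | DC | WB | WE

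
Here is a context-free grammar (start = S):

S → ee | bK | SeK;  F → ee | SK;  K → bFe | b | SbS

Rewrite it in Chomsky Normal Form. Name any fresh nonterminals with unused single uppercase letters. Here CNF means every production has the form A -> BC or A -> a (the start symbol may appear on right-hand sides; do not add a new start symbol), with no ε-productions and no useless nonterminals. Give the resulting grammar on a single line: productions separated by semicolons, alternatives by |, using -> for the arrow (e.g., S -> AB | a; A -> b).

S -> AA | BK | SE; A -> e; B -> b; C -> FA; D -> BS; E -> AK; F -> AA | SK; K -> b | BC | SD

No ε-productions.
No unit productions to eliminate.
TERM: introduce B -> b, A -> e and substitute in every rule of length ≥2.
BIN: K -> BFA becomes K -> BC, C -> FA; K -> SBS becomes K -> SD, D -> BS; S -> SAK becomes S -> SE, E -> AK.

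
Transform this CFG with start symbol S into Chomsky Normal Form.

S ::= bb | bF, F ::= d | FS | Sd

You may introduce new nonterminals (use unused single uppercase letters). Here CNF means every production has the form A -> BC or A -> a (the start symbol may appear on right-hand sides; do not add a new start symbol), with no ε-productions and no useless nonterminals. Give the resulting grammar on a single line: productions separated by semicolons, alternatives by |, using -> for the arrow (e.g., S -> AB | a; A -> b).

S -> BB | BF; A -> d; B -> b; F -> d | FS | SA

No ε-productions.
No unit productions to eliminate.
TERM: introduce B -> b, A -> d and substitute in every rule of length ≥2.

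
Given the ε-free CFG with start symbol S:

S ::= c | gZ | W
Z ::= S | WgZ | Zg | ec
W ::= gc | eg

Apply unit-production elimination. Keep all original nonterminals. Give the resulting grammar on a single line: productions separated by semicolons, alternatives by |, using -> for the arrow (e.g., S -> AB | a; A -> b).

Unit productions: S->W, Z->S.
Unit pairs (A ⇒* B via units): (S,W), (Z,S), (Z,W).
S: inherits non-unit rules of {S, W} → c | eg | gZ | gc.
W: inherits non-unit rules of {W} → eg | gc.
Z: inherits non-unit rules of {S, W, Z} → WgZ | Zg | c | ec | eg | gZ | gc.

S -> c | eg | gZ | gc; W -> eg | gc; Z -> c | Zg | ec | eg | gZ | gc | WgZ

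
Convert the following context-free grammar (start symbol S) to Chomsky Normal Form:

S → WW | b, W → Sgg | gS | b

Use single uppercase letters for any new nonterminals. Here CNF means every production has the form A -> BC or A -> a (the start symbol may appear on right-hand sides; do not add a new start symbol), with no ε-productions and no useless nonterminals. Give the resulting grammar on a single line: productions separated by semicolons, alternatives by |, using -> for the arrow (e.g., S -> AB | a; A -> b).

S -> b | WW; A -> g; B -> AA; W -> b | AS | SB

No ε-productions.
No unit productions to eliminate.
TERM: introduce A -> g and substitute in every rule of length ≥2.
BIN: W -> SAA becomes W -> SB, B -> AA.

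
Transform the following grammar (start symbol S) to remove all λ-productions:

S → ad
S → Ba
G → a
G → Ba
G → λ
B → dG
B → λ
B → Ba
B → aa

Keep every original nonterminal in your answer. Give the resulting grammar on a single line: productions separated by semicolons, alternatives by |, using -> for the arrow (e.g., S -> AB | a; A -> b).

S -> a | Ba | ad; B -> a | d | Ba | aa | dG; G -> a | Ba

Nullable set: {B, G}.
S -> Ba: B nullable, giving Ba | a.
Drop B -> λ.
B -> Ba: B nullable, giving Ba | a.
B -> dG: G nullable, giving d | dG.
Drop G -> λ.
G -> Ba: B nullable, giving Ba | a.
Unchanged (no nullable symbols): S -> ad; B -> aa; G -> a.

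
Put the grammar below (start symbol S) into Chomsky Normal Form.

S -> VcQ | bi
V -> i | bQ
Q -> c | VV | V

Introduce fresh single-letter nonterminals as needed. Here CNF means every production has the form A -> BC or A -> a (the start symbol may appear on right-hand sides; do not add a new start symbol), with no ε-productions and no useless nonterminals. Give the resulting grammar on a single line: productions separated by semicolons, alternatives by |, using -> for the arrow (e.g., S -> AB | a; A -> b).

No ε-productions.
After unit-elimination: S -> bi | VcQ; Q -> c | i | VV | bQ; V -> i | bQ.
TERM: introduce A -> b, B -> c, C -> i and substitute in every rule of length ≥2.
BIN: S -> VBQ becomes S -> VD, D -> BQ.

S -> AC | VD; A -> b; B -> c; C -> i; D -> BQ; Q -> c | i | AQ | VV; V -> i | AQ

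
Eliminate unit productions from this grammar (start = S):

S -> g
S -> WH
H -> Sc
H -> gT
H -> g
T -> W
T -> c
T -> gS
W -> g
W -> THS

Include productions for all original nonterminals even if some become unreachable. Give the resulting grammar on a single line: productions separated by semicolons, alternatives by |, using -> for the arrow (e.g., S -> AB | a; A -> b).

Unit productions: T->W.
Unit pairs (A ⇒* B via units): (T,W).
S: inherits non-unit rules of {S} → WH | g.
H: inherits non-unit rules of {H} → Sc | g | gT.
T: inherits non-unit rules of {T, W} → THS | c | g | gS.
W: inherits non-unit rules of {W} → THS | g.

S -> g | WH; H -> g | Sc | gT; T -> c | g | gS | THS; W -> g | THS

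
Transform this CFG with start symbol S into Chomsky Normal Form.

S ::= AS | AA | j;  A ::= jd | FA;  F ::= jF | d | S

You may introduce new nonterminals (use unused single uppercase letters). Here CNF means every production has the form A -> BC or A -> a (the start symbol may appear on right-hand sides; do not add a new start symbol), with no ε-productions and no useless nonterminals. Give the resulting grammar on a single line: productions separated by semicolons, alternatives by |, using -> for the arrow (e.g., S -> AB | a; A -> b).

No ε-productions.
After unit-elimination: S -> j | AA | AS; A -> FA | jd; F -> d | j | AA | AS | jF.
TERM: introduce C -> d, B -> j and substitute in every rule of length ≥2.

S -> j | AA | AS; A -> BC | FA; B -> j; C -> d; F -> d | j | AA | AS | BF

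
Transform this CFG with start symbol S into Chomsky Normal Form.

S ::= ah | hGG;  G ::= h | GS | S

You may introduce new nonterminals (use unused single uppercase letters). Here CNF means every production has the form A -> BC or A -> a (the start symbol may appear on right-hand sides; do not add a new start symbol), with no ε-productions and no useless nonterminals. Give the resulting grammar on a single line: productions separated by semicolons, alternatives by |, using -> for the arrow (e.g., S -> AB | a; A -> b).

No ε-productions.
After unit-elimination: S -> ah | hGG; G -> h | GS | ah | hGG.
TERM: introduce A -> a, B -> h and substitute in every rule of length ≥2.
BIN: G -> BGG becomes G -> BC, C -> GG; S -> BGG becomes S -> BD, D -> GG.

S -> AB | BD; A -> a; B -> h; C -> GG; D -> GG; G -> h | AB | BC | GS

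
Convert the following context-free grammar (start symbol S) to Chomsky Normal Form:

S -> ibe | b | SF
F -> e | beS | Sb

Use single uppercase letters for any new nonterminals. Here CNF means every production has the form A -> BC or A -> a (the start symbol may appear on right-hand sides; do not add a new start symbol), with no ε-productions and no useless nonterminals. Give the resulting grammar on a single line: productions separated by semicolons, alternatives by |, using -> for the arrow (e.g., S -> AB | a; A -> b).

No ε-productions.
No unit productions to eliminate.
TERM: introduce A -> b, B -> e, C -> i and substitute in every rule of length ≥2.
BIN: F -> ABS becomes F -> AD, D -> BS; S -> CAB becomes S -> CE, E -> AB.

S -> b | CE | SF; A -> b; B -> e; C -> i; D -> BS; E -> AB; F -> e | AD | SA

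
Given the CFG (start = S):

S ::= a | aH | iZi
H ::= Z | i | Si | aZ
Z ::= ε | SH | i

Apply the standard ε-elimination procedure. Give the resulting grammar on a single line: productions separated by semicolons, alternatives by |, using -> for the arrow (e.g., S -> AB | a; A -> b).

S -> a | aH | ii | iZi; H -> Z | a | i | Si | aZ; Z -> S | i | SH

Nullable set: {H, Z}.
S -> aH: H nullable, giving a | aH.
S -> iZi: Z nullable, giving iZi | ii.
H -> Z: Z nullable, giving Z.
H -> aZ: Z nullable, giving a | aZ.
Drop Z -> ε.
Z -> SH: H nullable, giving S | SH.
Unchanged (no nullable symbols): S -> a; H -> Si; H -> i; Z -> i.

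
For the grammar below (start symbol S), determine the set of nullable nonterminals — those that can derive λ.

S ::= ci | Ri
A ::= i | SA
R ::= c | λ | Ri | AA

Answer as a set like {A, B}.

Directly nullable (have an ε-rule): {R}.
Not nullable: A, S — each has a terminal in every rule's right-hand side or depends on a non-nullable symbol.

{R}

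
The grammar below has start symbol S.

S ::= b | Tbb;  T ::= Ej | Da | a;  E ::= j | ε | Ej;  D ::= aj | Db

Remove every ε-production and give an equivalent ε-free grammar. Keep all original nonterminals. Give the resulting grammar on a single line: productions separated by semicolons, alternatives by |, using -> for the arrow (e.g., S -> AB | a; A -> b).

S -> b | Tbb; D -> Db | aj; E -> j | Ej; T -> a | j | Da | Ej

Nullable set: {E}.
Drop E -> ε.
E -> Ej: E nullable, giving Ej | j.
T -> Ej: E nullable, giving Ej | j.
Unchanged (no nullable symbols): S -> Tbb; S -> b; D -> Db; D -> aj; E -> j; T -> Da; T -> a.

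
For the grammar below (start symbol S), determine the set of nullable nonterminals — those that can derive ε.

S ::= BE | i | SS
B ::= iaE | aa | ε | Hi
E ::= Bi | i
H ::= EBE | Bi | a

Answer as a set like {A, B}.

Directly nullable (have an ε-rule): {B}.
Not nullable: E, H, S — each has a terminal in every rule's right-hand side or depends on a non-nullable symbol.

{B}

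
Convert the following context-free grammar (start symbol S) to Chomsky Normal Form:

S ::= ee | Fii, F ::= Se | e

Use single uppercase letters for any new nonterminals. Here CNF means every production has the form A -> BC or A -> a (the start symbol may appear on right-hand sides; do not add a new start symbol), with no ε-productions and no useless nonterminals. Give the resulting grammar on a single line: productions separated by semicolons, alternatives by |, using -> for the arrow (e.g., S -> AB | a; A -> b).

No ε-productions.
No unit productions to eliminate.
TERM: introduce A -> e, B -> i and substitute in every rule of length ≥2.
BIN: S -> FBB becomes S -> FC, C -> BB.

S -> AA | FC; A -> e; B -> i; C -> BB; F -> e | SA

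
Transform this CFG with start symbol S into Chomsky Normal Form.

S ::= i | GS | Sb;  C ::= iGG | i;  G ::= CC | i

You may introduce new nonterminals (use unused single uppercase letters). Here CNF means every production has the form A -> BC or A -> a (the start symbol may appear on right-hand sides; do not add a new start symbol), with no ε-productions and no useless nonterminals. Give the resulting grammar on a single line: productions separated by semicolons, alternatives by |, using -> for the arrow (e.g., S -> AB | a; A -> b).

No ε-productions.
No unit productions to eliminate.
TERM: introduce B -> b, A -> i and substitute in every rule of length ≥2.
BIN: C -> AGG becomes C -> AD, D -> GG.

S -> i | GS | SB; A -> i; B -> b; C -> i | AD; D -> GG; G -> i | CC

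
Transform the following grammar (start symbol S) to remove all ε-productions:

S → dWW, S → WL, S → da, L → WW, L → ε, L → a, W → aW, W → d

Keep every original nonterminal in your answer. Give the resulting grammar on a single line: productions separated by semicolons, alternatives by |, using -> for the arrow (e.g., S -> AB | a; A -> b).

S -> W | WL | da | dWW; L -> a | WW; W -> d | aW

Nullable set: {L}.
S -> WL: L nullable, giving W | WL.
Drop L -> ε.
Unchanged (no nullable symbols): S -> dWW; S -> da; L -> WW; L -> a; W -> aW; W -> d.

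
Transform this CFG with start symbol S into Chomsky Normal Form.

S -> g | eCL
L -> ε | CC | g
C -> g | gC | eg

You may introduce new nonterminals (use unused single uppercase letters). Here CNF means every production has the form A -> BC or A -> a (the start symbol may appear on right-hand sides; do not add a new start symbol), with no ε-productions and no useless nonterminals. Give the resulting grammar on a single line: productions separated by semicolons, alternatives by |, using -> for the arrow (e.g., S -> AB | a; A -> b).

Nullable: {L}; after ε-elimination: S -> g | eC | eCL; C -> g | eg | gC; L -> g | CC.
No unit productions to eliminate.
TERM: introduce A -> e, B -> g and substitute in every rule of length ≥2.
BIN: S -> ACL becomes S -> AD, D -> CL.

S -> g | AC | AD; A -> e; B -> g; C -> g | AB | BC; D -> CL; L -> g | CC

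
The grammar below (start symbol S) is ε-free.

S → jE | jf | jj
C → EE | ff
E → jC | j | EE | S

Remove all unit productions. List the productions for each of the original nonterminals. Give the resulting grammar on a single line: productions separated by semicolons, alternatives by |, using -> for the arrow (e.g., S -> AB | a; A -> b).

Unit productions: E->S.
Unit pairs (A ⇒* B via units): (E,S).
S: inherits non-unit rules of {S} → jE | jf | jj.
C: inherits non-unit rules of {C} → EE | ff.
E: inherits non-unit rules of {E, S} → EE | j | jC | jE | jf | jj.

S -> jE | jf | jj; C -> EE | ff; E -> j | EE | jC | jE | jf | jj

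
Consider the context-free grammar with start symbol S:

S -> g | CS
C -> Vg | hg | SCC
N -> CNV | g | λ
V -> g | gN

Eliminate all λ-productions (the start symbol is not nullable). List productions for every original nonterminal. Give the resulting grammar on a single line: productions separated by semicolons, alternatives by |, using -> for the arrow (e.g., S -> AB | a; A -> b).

Nullable set: {N}.
Drop N -> λ.
N -> CNV: N nullable, giving CNV | CV.
V -> gN: N nullable, giving g | gN.
Unchanged (no nullable symbols): S -> CS; S -> g; C -> SCC; C -> Vg; C -> hg; N -> g; V -> g.

S -> g | CS; C -> Vg | hg | SCC; N -> g | CV | CNV; V -> g | gN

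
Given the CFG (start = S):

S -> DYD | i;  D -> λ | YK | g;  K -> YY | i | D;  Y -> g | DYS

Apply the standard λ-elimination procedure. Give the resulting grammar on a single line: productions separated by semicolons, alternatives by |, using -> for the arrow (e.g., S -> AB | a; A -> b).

Nullable set: {D, K}.
S -> DYD: D, D nullable, giving DY | DYD | Y | YD.
Drop D -> λ.
D -> YK: K nullable, giving Y | YK.
K -> D: D nullable, giving D.
Y -> DYS: D nullable, giving DYS | YS.
Unchanged (no nullable symbols): S -> i; D -> g; K -> YY; K -> i; Y -> g.

S -> Y | i | DY | YD | DYD; D -> Y | g | YK; K -> D | i | YY; Y -> g | YS | DYS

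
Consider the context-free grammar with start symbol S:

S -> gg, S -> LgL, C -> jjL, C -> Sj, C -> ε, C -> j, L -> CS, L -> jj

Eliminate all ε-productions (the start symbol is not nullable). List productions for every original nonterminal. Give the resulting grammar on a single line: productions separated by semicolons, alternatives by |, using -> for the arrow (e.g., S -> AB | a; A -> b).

Nullable set: {C}.
Drop C -> ε.
L -> CS: C nullable, giving CS | S.
Unchanged (no nullable symbols): S -> LgL; S -> gg; C -> Sj; C -> j; C -> jjL; L -> jj.

S -> gg | LgL; C -> j | Sj | jjL; L -> S | CS | jj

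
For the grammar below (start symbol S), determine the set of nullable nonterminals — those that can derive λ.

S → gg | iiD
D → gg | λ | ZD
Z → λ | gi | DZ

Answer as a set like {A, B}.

{D, Z}

Directly nullable (have an ε-rule): {D, Z}.
Not nullable: S — each has a terminal in every rule's right-hand side or depends on a non-nullable symbol.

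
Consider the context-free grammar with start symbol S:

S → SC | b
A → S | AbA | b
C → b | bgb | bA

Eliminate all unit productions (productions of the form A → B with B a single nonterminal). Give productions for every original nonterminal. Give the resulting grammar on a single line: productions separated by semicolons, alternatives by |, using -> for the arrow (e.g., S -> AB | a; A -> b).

S -> b | SC; A -> b | SC | AbA; C -> b | bA | bgb

Unit productions: A->S.
Unit pairs (A ⇒* B via units): (A,S).
S: inherits non-unit rules of {S} → SC | b.
A: inherits non-unit rules of {A, S} → AbA | SC | b.
C: inherits non-unit rules of {C} → b | bA | bgb.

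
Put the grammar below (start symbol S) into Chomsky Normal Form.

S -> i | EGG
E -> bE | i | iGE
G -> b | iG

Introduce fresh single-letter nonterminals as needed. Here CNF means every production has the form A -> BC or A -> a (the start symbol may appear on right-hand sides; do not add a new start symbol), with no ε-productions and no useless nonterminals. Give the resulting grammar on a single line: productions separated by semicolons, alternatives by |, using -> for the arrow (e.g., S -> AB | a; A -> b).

No ε-productions.
No unit productions to eliminate.
TERM: introduce A -> b, B -> i and substitute in every rule of length ≥2.
BIN: E -> BGE becomes E -> BC, C -> GE; S -> EGG becomes S -> ED, D -> GG.

S -> i | ED; A -> b; B -> i; C -> GE; D -> GG; E -> i | AE | BC; G -> b | BG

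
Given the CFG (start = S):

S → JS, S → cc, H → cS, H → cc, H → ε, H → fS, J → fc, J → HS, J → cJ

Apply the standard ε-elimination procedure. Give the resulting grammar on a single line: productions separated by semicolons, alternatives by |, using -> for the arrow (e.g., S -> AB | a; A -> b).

Nullable set: {H}.
Drop H -> ε.
J -> HS: H nullable, giving HS | S.
Unchanged (no nullable symbols): S -> JS; S -> cc; H -> cS; H -> cc; H -> fS; J -> cJ; J -> fc.

S -> JS | cc; H -> cS | cc | fS; J -> S | HS | cJ | fc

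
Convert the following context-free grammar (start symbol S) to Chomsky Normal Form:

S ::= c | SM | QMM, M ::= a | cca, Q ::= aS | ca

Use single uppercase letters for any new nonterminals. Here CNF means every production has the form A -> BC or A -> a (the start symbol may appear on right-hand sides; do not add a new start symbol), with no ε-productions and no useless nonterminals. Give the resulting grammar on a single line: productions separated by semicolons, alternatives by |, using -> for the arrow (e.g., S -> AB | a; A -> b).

S -> c | QD | SM; A -> c; B -> a; C -> AB; D -> MM; M -> a | AC; Q -> AB | BS

No ε-productions.
No unit productions to eliminate.
TERM: introduce B -> a, A -> c and substitute in every rule of length ≥2.
BIN: M -> AAB becomes M -> AC, C -> AB; S -> QMM becomes S -> QD, D -> MM.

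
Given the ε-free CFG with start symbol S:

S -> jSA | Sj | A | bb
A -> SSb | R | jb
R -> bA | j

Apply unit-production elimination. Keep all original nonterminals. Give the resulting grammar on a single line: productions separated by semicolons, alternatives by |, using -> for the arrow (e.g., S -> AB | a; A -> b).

Unit productions: A->R, S->A.
Unit pairs (A ⇒* B via units): (A,R), (S,A), (S,R).
S: inherits non-unit rules of {A, R, S} → SSb | Sj | bA | bb | j | jSA | jb.
A: inherits non-unit rules of {A, R} → SSb | bA | j | jb.
R: inherits non-unit rules of {R} → bA | j.

S -> j | Sj | bA | bb | jb | SSb | jSA; A -> j | bA | jb | SSb; R -> j | bA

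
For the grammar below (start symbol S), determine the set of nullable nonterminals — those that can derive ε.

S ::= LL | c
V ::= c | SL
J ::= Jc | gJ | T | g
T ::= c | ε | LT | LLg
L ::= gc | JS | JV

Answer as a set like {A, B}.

Directly nullable (have an ε-rule): {T}.
J is nullable via J -> T (every symbol on the right is already known nullable).
Not nullable: L, S, V — each has a terminal in every rule's right-hand side or depends on a non-nullable symbol.

{J, T}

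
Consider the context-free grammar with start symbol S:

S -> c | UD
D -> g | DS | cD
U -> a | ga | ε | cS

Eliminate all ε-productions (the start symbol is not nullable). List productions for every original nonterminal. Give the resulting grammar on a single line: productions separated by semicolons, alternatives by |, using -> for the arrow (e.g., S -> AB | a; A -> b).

S -> D | c | UD; D -> g | DS | cD; U -> a | cS | ga

Nullable set: {U}.
S -> UD: U nullable, giving D | UD.
Drop U -> ε.
Unchanged (no nullable symbols): S -> c; D -> DS; D -> cD; D -> g; U -> a; U -> cS; U -> ga.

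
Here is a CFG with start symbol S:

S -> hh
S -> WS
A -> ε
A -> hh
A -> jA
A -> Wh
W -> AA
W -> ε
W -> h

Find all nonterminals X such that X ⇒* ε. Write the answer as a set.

Directly nullable (have an ε-rule): {A, W}.
Not nullable: S — each has a terminal in every rule's right-hand side or depends on a non-nullable symbol.

{A, W}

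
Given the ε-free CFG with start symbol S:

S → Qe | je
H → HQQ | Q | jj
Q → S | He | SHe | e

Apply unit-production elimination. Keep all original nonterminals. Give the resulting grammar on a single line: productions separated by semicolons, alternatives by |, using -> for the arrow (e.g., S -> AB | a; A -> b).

S -> Qe | je; H -> e | He | Qe | je | jj | HQQ | SHe; Q -> e | He | Qe | je | SHe

Unit productions: H->Q, Q->S.
Unit pairs (A ⇒* B via units): (H,Q), (H,S), (Q,S).
S: inherits non-unit rules of {S} → Qe | je.
H: inherits non-unit rules of {H, Q, S} → HQQ | He | Qe | SHe | e | je | jj.
Q: inherits non-unit rules of {Q, S} → He | Qe | SHe | e | je.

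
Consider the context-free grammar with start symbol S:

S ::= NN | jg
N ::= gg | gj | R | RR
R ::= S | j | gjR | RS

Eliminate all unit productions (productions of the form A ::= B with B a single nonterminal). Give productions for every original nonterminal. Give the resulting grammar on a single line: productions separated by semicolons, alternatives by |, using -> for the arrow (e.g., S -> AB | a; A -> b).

S -> NN | jg; N -> j | NN | RR | RS | gg | gj | jg | gjR; R -> j | NN | RS | jg | gjR

Unit productions: N->R, R->S.
Unit pairs (A ⇒* B via units): (N,R), (N,S), (R,S).
S: inherits non-unit rules of {S} → NN | jg.
N: inherits non-unit rules of {N, R, S} → NN | RR | RS | gg | gj | gjR | j | jg.
R: inherits non-unit rules of {R, S} → NN | RS | gjR | j | jg.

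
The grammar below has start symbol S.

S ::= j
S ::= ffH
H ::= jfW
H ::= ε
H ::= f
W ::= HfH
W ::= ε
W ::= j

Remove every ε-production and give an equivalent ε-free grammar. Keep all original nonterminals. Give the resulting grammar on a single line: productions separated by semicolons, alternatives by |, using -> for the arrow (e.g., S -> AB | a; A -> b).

S -> j | ff | ffH; H -> f | jf | jfW; W -> f | j | Hf | fH | HfH

Nullable set: {H, W}.
S -> ffH: H nullable, giving ff | ffH.
Drop H -> ε.
H -> jfW: W nullable, giving jf | jfW.
Drop W -> ε.
W -> HfH: H, H nullable, giving Hf | HfH | f | fH.
Unchanged (no nullable symbols): S -> j; H -> f; W -> j.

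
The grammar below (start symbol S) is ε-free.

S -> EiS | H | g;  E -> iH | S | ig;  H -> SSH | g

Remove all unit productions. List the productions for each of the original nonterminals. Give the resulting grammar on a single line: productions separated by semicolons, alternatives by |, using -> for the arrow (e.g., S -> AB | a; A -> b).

S -> g | EiS | SSH; E -> g | iH | ig | EiS | SSH; H -> g | SSH

Unit productions: E->S, S->H.
Unit pairs (A ⇒* B via units): (E,H), (E,S), (S,H).
S: inherits non-unit rules of {H, S} → EiS | SSH | g.
E: inherits non-unit rules of {E, H, S} → EiS | SSH | g | iH | ig.
H: inherits non-unit rules of {H} → SSH | g.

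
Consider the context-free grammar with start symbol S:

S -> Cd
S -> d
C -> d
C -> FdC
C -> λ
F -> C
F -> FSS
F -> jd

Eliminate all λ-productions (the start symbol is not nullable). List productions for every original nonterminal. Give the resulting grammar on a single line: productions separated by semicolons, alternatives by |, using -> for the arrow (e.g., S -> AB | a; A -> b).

S -> d | Cd; C -> d | Fd | dC | FdC; F -> C | SS | jd | FSS

Nullable set: {C, F}.
S -> Cd: C nullable, giving Cd | d.
Drop C -> λ.
C -> FdC: F, C nullable, giving Fd | FdC | d | dC.
F -> C: C nullable, giving C.
F -> FSS: F nullable, giving FSS | SS.
Unchanged (no nullable symbols): S -> d; C -> d; F -> jd.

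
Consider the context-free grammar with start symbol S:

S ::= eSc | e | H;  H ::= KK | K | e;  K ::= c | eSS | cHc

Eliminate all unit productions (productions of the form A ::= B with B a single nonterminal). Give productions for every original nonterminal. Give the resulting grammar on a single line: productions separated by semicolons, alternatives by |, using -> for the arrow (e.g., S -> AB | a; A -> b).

Unit productions: H->K, S->H.
Unit pairs (A ⇒* B via units): (H,K), (S,H), (S,K).
S: inherits non-unit rules of {H, K, S} → KK | c | cHc | e | eSS | eSc.
H: inherits non-unit rules of {H, K} → KK | c | cHc | e | eSS.
K: inherits non-unit rules of {K} → c | cHc | eSS.

S -> c | e | KK | cHc | eSS | eSc; H -> c | e | KK | cHc | eSS; K -> c | cHc | eSS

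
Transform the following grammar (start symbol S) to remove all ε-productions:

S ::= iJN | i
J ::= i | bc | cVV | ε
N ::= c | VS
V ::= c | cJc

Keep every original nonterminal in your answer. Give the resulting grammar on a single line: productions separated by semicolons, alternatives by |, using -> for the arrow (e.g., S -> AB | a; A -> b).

S -> i | iN | iJN; J -> i | bc | cVV; N -> c | VS; V -> c | cc | cJc

Nullable set: {J}.
S -> iJN: J nullable, giving iJN | iN.
Drop J -> ε.
V -> cJc: J nullable, giving cJc | cc.
Unchanged (no nullable symbols): S -> i; J -> bc; J -> cVV; J -> i; N -> VS; N -> c; V -> c.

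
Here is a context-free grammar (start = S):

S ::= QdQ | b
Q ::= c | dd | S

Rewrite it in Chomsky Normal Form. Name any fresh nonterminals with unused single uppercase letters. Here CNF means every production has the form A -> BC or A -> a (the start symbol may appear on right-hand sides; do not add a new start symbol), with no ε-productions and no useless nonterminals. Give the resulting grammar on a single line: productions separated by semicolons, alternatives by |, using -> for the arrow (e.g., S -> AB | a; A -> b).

S -> b | QC; A -> d; B -> AQ; C -> AQ; Q -> b | c | AA | QB

No ε-productions.
After unit-elimination: S -> b | QdQ; Q -> b | c | dd | QdQ.
TERM: introduce A -> d and substitute in every rule of length ≥2.
BIN: Q -> QAQ becomes Q -> QB, B -> AQ; S -> QAQ becomes S -> QC, C -> AQ.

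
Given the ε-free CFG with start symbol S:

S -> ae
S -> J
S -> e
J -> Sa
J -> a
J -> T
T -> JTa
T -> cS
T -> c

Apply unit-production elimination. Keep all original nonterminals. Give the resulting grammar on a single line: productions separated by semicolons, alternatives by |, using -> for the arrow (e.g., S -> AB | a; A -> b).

Unit productions: J->T, S->J.
Unit pairs (A ⇒* B via units): (J,T), (S,J), (S,T).
S: inherits non-unit rules of {J, S, T} → JTa | Sa | a | ae | c | cS | e.
J: inherits non-unit rules of {J, T} → JTa | Sa | a | c | cS.
T: inherits non-unit rules of {T} → JTa | c | cS.

S -> a | c | e | Sa | ae | cS | JTa; J -> a | c | Sa | cS | JTa; T -> c | cS | JTa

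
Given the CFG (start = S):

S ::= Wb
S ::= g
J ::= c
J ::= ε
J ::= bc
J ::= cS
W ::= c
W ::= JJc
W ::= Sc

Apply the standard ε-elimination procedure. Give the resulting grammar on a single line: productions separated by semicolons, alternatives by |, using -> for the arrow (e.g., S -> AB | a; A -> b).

S -> g | Wb; J -> c | bc | cS; W -> c | Jc | Sc | JJc

Nullable set: {J}.
Drop J -> ε.
W -> JJc: J, J nullable, giving JJc | Jc | c.
Unchanged (no nullable symbols): S -> Wb; S -> g; J -> bc; J -> c; J -> cS; W -> Sc; W -> c.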